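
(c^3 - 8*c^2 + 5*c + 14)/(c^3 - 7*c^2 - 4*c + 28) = (c + 1)/(c + 2)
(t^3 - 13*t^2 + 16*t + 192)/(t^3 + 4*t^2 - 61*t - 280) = (t^2 - 5*t - 24)/(t^2 + 12*t + 35)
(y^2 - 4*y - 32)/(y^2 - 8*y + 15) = (y^2 - 4*y - 32)/(y^2 - 8*y + 15)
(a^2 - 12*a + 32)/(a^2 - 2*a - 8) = (a - 8)/(a + 2)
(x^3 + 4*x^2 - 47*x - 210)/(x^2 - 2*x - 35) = x + 6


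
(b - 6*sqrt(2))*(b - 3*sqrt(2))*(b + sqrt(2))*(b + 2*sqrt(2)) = b^4 - 6*sqrt(2)*b^3 - 14*b^2 + 72*sqrt(2)*b + 144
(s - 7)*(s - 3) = s^2 - 10*s + 21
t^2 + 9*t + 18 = (t + 3)*(t + 6)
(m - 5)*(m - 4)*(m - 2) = m^3 - 11*m^2 + 38*m - 40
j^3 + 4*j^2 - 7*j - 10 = (j - 2)*(j + 1)*(j + 5)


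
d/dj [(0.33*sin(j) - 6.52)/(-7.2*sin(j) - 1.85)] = -47.5545*cos(j)/(7.2*sin(j) + 1.85)^2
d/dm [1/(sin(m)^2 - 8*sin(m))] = 2*(4 - sin(m))*cos(m)/((sin(m) - 8)^2*sin(m)^2)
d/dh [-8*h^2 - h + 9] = -16*h - 1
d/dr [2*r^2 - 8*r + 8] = 4*r - 8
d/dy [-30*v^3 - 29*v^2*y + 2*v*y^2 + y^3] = -29*v^2 + 4*v*y + 3*y^2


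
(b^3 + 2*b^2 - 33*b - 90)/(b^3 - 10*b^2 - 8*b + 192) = (b^2 + 8*b + 15)/(b^2 - 4*b - 32)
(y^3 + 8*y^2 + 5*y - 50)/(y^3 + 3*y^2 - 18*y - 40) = (y^2 + 3*y - 10)/(y^2 - 2*y - 8)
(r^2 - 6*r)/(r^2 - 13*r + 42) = r/(r - 7)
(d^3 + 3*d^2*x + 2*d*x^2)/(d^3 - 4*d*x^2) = (-d - x)/(-d + 2*x)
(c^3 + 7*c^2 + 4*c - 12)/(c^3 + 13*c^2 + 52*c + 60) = (c - 1)/(c + 5)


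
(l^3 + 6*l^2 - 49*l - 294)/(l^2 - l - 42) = l + 7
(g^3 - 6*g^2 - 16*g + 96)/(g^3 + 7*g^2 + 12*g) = (g^2 - 10*g + 24)/(g*(g + 3))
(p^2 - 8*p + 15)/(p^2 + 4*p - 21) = (p - 5)/(p + 7)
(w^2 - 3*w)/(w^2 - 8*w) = (w - 3)/(w - 8)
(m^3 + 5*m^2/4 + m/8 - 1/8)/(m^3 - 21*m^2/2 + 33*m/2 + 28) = (8*m^2 + 2*m - 1)/(4*(2*m^2 - 23*m + 56))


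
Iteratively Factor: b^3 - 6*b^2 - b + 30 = (b + 2)*(b^2 - 8*b + 15) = (b - 3)*(b + 2)*(b - 5)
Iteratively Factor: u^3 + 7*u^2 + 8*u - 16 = (u + 4)*(u^2 + 3*u - 4) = (u - 1)*(u + 4)*(u + 4)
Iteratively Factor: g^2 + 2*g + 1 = (g + 1)*(g + 1)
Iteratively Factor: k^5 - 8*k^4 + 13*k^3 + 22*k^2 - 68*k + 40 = (k + 2)*(k^4 - 10*k^3 + 33*k^2 - 44*k + 20) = (k - 2)*(k + 2)*(k^3 - 8*k^2 + 17*k - 10) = (k - 2)^2*(k + 2)*(k^2 - 6*k + 5) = (k - 2)^2*(k - 1)*(k + 2)*(k - 5)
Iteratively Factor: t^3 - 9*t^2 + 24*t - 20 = (t - 5)*(t^2 - 4*t + 4) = (t - 5)*(t - 2)*(t - 2)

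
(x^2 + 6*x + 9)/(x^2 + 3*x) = (x + 3)/x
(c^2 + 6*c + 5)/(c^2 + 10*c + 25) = (c + 1)/(c + 5)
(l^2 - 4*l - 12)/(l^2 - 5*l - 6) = (l + 2)/(l + 1)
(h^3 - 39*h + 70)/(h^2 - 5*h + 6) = (h^2 + 2*h - 35)/(h - 3)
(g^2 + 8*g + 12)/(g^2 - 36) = (g + 2)/(g - 6)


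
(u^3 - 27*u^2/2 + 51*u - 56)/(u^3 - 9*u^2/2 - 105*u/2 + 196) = (u - 2)/(u + 7)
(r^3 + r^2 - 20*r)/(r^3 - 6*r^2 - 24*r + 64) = r*(r^2 + r - 20)/(r^3 - 6*r^2 - 24*r + 64)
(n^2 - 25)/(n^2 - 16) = (n^2 - 25)/(n^2 - 16)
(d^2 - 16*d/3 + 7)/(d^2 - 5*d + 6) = (d - 7/3)/(d - 2)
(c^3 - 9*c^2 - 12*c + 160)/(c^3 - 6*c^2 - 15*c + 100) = (c - 8)/(c - 5)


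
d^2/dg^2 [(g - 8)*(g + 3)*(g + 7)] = 6*g + 4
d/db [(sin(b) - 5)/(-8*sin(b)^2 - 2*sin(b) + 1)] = (8*sin(b)^2 - 80*sin(b) - 9)*cos(b)/((2*sin(b) + 1)^2*(4*sin(b) - 1)^2)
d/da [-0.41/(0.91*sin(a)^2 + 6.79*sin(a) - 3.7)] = (0.7462*sin(a) + 2.7839)*cos(a)/(0.91*sin(a)^2 + 6.79*sin(a) - 3.7)^2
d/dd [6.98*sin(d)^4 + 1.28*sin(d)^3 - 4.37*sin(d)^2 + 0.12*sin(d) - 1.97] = (27.92*sin(d)^3 + 3.84*sin(d)^2 - 8.74*sin(d) + 0.12)*cos(d)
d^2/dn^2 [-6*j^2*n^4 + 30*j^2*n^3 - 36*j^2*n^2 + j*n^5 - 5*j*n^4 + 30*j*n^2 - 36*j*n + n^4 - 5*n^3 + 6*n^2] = -72*j^2*n^2 + 180*j^2*n - 72*j^2 + 20*j*n^3 - 60*j*n^2 + 60*j + 12*n^2 - 30*n + 12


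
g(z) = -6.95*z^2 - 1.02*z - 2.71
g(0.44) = -4.50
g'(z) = -13.9*z - 1.02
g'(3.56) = -50.50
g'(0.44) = -7.14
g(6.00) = -259.03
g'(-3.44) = 46.80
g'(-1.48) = 19.55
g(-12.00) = -991.27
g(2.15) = -37.03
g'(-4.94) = 67.65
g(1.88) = -29.19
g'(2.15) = -30.90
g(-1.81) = -23.63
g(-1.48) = -16.42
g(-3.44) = -81.44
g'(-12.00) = 165.78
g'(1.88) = -27.15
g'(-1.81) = 24.14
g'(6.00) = -84.42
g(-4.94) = -167.28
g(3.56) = -94.42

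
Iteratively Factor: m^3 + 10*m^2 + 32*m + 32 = (m + 4)*(m^2 + 6*m + 8) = (m + 4)^2*(m + 2)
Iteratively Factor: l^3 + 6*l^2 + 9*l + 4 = (l + 4)*(l^2 + 2*l + 1) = (l + 1)*(l + 4)*(l + 1)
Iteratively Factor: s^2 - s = (s)*(s - 1)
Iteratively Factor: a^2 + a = (a)*(a + 1)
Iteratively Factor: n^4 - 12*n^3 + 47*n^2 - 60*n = (n - 5)*(n^3 - 7*n^2 + 12*n) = n*(n - 5)*(n^2 - 7*n + 12) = n*(n - 5)*(n - 3)*(n - 4)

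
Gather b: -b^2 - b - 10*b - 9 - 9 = -b^2 - 11*b - 18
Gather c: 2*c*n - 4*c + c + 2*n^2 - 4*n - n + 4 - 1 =c*(2*n - 3) + 2*n^2 - 5*n + 3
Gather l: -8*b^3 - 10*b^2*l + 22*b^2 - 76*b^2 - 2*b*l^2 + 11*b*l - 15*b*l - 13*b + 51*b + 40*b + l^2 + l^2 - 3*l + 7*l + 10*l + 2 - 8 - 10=-8*b^3 - 54*b^2 + 78*b + l^2*(2 - 2*b) + l*(-10*b^2 - 4*b + 14) - 16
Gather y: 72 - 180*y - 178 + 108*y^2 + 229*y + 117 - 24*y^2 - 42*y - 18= 84*y^2 + 7*y - 7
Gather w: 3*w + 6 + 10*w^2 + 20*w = 10*w^2 + 23*w + 6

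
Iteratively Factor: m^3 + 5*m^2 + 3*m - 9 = (m - 1)*(m^2 + 6*m + 9) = (m - 1)*(m + 3)*(m + 3)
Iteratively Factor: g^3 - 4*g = (g)*(g^2 - 4) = g*(g + 2)*(g - 2)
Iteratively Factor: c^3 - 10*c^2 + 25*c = (c - 5)*(c^2 - 5*c) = c*(c - 5)*(c - 5)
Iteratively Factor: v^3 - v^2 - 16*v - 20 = (v - 5)*(v^2 + 4*v + 4) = (v - 5)*(v + 2)*(v + 2)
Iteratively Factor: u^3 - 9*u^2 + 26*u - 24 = (u - 3)*(u^2 - 6*u + 8) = (u - 4)*(u - 3)*(u - 2)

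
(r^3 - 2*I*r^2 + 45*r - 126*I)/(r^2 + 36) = (r^2 + 4*I*r + 21)/(r + 6*I)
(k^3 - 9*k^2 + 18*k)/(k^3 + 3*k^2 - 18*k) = (k - 6)/(k + 6)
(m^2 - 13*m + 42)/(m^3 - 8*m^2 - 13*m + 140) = (m - 6)/(m^2 - m - 20)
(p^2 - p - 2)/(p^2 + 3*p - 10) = (p + 1)/(p + 5)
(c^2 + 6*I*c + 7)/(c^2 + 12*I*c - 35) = (c - I)/(c + 5*I)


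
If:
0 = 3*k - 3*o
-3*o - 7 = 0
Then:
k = -7/3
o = -7/3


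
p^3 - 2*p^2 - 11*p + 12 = (p - 4)*(p - 1)*(p + 3)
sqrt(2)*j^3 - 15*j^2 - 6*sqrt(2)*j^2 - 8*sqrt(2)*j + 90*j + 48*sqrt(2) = (j - 6)*(j - 8*sqrt(2))*(sqrt(2)*j + 1)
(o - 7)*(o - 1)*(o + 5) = o^3 - 3*o^2 - 33*o + 35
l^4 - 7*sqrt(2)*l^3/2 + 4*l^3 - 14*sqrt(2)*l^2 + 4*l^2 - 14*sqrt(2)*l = l*(l + 2)^2*(l - 7*sqrt(2)/2)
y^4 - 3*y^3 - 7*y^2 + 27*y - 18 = (y - 3)*(y - 2)*(y - 1)*(y + 3)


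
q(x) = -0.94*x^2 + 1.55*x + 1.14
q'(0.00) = 1.55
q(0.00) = 1.14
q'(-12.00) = 24.11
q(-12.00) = -152.82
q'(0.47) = 0.67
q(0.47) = 1.66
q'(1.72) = -1.68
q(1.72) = 1.03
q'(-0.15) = 1.83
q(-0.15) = 0.89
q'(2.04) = -2.29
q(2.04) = 0.39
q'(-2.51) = 6.27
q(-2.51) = -8.67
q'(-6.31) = 13.41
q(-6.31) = -46.07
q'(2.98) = -4.05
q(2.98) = -2.59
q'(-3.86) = 8.81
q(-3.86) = -18.85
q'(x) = 1.55 - 1.88*x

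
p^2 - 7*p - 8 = (p - 8)*(p + 1)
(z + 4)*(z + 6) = z^2 + 10*z + 24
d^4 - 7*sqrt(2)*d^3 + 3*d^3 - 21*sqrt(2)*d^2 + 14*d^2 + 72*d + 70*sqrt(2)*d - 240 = (d - 2)*(d + 5)*(d - 4*sqrt(2))*(d - 3*sqrt(2))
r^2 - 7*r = r*(r - 7)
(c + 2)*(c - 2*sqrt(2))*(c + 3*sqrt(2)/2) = c^3 - sqrt(2)*c^2/2 + 2*c^2 - 6*c - sqrt(2)*c - 12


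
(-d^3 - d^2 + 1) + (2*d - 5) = -d^3 - d^2 + 2*d - 4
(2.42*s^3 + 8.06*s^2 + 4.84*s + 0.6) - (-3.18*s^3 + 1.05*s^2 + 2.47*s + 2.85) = 5.6*s^3 + 7.01*s^2 + 2.37*s - 2.25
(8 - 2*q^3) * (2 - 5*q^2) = 10*q^5 - 4*q^3 - 40*q^2 + 16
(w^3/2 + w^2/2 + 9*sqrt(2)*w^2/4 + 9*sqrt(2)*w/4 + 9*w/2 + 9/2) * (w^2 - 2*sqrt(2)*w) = w^5/2 + w^4/2 + 5*sqrt(2)*w^4/4 - 9*w^3/2 + 5*sqrt(2)*w^3/4 - 9*sqrt(2)*w^2 - 9*w^2/2 - 9*sqrt(2)*w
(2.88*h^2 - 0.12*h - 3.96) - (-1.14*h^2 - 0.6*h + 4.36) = 4.02*h^2 + 0.48*h - 8.32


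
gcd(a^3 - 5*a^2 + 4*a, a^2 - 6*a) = a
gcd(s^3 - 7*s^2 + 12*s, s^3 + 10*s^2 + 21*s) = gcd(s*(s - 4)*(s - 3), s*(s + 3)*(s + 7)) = s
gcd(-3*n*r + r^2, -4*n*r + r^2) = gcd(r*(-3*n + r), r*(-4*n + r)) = r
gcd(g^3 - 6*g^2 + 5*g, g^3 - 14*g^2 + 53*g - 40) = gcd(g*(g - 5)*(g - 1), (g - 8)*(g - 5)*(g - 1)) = g^2 - 6*g + 5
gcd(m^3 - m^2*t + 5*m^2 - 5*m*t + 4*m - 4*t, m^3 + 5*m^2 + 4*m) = m^2 + 5*m + 4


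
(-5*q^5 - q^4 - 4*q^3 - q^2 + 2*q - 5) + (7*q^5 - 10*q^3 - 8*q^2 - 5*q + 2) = 2*q^5 - q^4 - 14*q^3 - 9*q^2 - 3*q - 3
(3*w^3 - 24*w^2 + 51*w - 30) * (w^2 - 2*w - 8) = 3*w^5 - 30*w^4 + 75*w^3 + 60*w^2 - 348*w + 240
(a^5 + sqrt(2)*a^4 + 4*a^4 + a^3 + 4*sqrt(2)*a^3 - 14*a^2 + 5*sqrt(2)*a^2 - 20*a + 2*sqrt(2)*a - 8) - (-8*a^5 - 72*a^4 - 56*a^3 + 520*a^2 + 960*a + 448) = 9*a^5 + sqrt(2)*a^4 + 76*a^4 + 4*sqrt(2)*a^3 + 57*a^3 - 534*a^2 + 5*sqrt(2)*a^2 - 980*a + 2*sqrt(2)*a - 456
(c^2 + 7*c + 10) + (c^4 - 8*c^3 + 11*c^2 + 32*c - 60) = c^4 - 8*c^3 + 12*c^2 + 39*c - 50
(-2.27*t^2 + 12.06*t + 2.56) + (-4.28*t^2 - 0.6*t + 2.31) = -6.55*t^2 + 11.46*t + 4.87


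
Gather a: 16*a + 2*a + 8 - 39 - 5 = 18*a - 36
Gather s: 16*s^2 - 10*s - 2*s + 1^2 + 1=16*s^2 - 12*s + 2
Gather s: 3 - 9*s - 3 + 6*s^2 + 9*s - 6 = 6*s^2 - 6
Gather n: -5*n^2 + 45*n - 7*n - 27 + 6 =-5*n^2 + 38*n - 21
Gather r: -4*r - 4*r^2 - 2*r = -4*r^2 - 6*r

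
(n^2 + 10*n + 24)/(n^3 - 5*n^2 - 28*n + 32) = (n + 6)/(n^2 - 9*n + 8)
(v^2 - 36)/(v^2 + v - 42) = (v + 6)/(v + 7)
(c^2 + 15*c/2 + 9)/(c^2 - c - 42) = (c + 3/2)/(c - 7)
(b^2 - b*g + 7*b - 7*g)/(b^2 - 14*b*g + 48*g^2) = (b^2 - b*g + 7*b - 7*g)/(b^2 - 14*b*g + 48*g^2)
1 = 1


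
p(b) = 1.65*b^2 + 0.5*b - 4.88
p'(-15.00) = -49.00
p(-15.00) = 358.87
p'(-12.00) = -39.10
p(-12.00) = 226.72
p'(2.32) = 8.16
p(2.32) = 5.16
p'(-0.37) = -0.72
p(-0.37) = -4.84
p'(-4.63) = -14.78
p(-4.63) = 28.18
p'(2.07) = 7.33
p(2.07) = 3.23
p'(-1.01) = -2.83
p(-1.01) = -3.70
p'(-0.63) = -1.58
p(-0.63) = -4.54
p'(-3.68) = -11.64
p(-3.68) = 15.62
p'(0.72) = 2.88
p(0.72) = -3.66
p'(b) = 3.3*b + 0.5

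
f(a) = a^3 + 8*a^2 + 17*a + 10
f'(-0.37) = 11.49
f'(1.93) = 59.05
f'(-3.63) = -1.55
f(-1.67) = -0.74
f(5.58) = 527.69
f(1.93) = 79.80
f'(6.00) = 221.00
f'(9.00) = 404.00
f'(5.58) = 199.69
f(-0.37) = 4.75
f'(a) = 3*a^2 + 16*a + 17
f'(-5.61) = 21.66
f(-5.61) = -10.15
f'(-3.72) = -1.00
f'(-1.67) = -1.35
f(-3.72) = 5.99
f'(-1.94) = -2.75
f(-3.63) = 5.87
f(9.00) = 1540.00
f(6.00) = 616.00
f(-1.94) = -0.17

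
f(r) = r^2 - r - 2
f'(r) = 2*r - 1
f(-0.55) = -1.15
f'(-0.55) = -2.10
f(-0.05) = -1.95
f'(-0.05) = -1.10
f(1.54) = -1.17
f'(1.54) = 2.08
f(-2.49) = 6.69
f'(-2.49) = -5.98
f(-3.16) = 11.15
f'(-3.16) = -7.32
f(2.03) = 0.09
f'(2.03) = 3.06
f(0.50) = -2.25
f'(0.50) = 0.00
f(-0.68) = -0.86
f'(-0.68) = -2.36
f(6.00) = 28.00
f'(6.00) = 11.00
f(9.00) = 70.00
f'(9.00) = 17.00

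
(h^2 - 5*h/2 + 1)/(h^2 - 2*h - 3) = (-h^2 + 5*h/2 - 1)/(-h^2 + 2*h + 3)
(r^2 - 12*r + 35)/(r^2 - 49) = (r - 5)/(r + 7)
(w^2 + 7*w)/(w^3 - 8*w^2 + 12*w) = (w + 7)/(w^2 - 8*w + 12)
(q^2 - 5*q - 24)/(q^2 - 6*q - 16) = (q + 3)/(q + 2)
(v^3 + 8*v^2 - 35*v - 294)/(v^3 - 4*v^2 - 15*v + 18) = (v^2 + 14*v + 49)/(v^2 + 2*v - 3)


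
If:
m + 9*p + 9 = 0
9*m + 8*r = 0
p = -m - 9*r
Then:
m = -72/665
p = -657/665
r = 81/665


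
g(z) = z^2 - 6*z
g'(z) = 2*z - 6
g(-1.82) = 14.23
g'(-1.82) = -9.64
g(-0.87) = 5.98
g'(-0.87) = -7.74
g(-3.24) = 29.94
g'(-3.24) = -12.48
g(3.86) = -8.26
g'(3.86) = 1.72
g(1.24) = -5.90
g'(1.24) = -3.52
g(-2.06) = 16.60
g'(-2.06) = -10.12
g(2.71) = -8.92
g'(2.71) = -0.58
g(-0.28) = 1.76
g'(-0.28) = -6.56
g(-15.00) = 315.00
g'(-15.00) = -36.00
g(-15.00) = 315.00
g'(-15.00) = -36.00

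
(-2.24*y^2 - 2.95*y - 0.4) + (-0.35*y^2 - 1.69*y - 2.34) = -2.59*y^2 - 4.64*y - 2.74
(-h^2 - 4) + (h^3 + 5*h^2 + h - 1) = h^3 + 4*h^2 + h - 5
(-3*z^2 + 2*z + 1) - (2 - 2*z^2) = -z^2 + 2*z - 1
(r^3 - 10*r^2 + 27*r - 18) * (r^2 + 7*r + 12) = r^5 - 3*r^4 - 31*r^3 + 51*r^2 + 198*r - 216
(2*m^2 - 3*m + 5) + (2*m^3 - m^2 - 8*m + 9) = 2*m^3 + m^2 - 11*m + 14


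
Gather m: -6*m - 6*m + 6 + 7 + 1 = 14 - 12*m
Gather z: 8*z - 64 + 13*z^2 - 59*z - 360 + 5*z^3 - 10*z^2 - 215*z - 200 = 5*z^3 + 3*z^2 - 266*z - 624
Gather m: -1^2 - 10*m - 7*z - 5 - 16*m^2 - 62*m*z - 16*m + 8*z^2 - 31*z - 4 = -16*m^2 + m*(-62*z - 26) + 8*z^2 - 38*z - 10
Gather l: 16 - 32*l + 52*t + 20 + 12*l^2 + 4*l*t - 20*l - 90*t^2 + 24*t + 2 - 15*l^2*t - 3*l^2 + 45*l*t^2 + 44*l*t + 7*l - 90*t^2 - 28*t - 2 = l^2*(9 - 15*t) + l*(45*t^2 + 48*t - 45) - 180*t^2 + 48*t + 36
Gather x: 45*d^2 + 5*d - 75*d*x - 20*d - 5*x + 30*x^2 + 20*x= 45*d^2 - 15*d + 30*x^2 + x*(15 - 75*d)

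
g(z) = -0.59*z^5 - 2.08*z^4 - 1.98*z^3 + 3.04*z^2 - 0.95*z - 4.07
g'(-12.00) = -47723.51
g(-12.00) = 107546.53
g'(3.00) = -499.76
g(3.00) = -344.87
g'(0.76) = -4.40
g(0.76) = -4.75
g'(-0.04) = -1.20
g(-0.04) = -4.03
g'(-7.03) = -4651.80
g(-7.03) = 5890.96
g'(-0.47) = -4.40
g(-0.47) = -2.83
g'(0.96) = -10.45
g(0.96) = -6.18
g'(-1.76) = -13.00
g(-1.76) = 7.82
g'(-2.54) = -41.16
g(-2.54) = 26.20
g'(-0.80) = -6.56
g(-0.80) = -1.01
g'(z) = -2.95*z^4 - 8.32*z^3 - 5.94*z^2 + 6.08*z - 0.95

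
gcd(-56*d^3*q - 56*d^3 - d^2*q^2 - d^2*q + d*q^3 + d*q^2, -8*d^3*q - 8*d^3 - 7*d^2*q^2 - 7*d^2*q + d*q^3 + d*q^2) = -8*d^2*q - 8*d^2 + d*q^2 + d*q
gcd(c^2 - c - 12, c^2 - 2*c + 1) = 1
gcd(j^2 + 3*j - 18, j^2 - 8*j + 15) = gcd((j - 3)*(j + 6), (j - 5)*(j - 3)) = j - 3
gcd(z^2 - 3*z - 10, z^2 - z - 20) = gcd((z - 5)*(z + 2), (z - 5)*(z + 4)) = z - 5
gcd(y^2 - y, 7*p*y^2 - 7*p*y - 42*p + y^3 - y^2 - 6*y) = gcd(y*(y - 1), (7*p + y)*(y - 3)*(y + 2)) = 1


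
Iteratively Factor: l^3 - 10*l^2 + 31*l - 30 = (l - 3)*(l^2 - 7*l + 10) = (l - 3)*(l - 2)*(l - 5)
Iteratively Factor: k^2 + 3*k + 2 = (k + 1)*(k + 2)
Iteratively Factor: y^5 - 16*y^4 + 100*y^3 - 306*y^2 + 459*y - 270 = (y - 3)*(y^4 - 13*y^3 + 61*y^2 - 123*y + 90) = (y - 5)*(y - 3)*(y^3 - 8*y^2 + 21*y - 18) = (y - 5)*(y - 3)^2*(y^2 - 5*y + 6) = (y - 5)*(y - 3)^2*(y - 2)*(y - 3)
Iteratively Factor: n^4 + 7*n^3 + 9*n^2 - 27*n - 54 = (n + 3)*(n^3 + 4*n^2 - 3*n - 18) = (n - 2)*(n + 3)*(n^2 + 6*n + 9) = (n - 2)*(n + 3)^2*(n + 3)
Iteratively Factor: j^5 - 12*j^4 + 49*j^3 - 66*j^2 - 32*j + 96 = (j - 4)*(j^4 - 8*j^3 + 17*j^2 + 2*j - 24) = (j - 4)^2*(j^3 - 4*j^2 + j + 6) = (j - 4)^2*(j - 2)*(j^2 - 2*j - 3) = (j - 4)^2*(j - 2)*(j + 1)*(j - 3)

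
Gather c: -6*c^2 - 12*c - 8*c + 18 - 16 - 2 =-6*c^2 - 20*c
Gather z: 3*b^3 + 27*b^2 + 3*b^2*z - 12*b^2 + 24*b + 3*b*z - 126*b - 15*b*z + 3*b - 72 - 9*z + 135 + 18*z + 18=3*b^3 + 15*b^2 - 99*b + z*(3*b^2 - 12*b + 9) + 81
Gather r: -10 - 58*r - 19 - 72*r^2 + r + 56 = -72*r^2 - 57*r + 27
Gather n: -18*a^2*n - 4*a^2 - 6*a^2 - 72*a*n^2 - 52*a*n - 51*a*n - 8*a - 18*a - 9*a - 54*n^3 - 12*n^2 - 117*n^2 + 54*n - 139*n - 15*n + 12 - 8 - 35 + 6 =-10*a^2 - 35*a - 54*n^3 + n^2*(-72*a - 129) + n*(-18*a^2 - 103*a - 100) - 25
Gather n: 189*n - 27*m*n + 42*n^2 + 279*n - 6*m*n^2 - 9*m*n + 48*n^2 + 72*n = n^2*(90 - 6*m) + n*(540 - 36*m)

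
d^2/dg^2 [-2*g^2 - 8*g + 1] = -4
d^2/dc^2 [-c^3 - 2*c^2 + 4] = -6*c - 4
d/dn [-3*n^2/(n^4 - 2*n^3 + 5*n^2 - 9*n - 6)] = 3*n*(2*n^4 - 2*n^3 + 9*n + 12)/(n^8 - 4*n^7 + 14*n^6 - 38*n^5 + 49*n^4 - 66*n^3 + 21*n^2 + 108*n + 36)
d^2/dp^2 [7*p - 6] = 0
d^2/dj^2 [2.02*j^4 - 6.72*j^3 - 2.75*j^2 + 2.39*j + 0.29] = 24.24*j^2 - 40.32*j - 5.5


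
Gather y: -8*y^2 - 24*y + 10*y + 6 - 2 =-8*y^2 - 14*y + 4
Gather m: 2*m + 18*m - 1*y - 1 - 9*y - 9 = 20*m - 10*y - 10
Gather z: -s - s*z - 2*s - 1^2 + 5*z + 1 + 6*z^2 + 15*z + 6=-3*s + 6*z^2 + z*(20 - s) + 6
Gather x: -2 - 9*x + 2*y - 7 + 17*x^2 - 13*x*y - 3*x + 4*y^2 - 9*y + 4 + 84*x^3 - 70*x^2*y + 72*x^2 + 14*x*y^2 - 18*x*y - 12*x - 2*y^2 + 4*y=84*x^3 + x^2*(89 - 70*y) + x*(14*y^2 - 31*y - 24) + 2*y^2 - 3*y - 5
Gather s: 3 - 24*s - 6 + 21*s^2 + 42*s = 21*s^2 + 18*s - 3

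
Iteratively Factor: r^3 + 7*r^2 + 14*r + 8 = (r + 4)*(r^2 + 3*r + 2) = (r + 1)*(r + 4)*(r + 2)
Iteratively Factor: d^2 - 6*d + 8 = (d - 4)*(d - 2)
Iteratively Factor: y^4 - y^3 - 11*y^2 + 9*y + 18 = (y - 3)*(y^3 + 2*y^2 - 5*y - 6) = (y - 3)*(y + 1)*(y^2 + y - 6) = (y - 3)*(y - 2)*(y + 1)*(y + 3)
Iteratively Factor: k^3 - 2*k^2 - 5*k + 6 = (k - 1)*(k^2 - k - 6) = (k - 1)*(k + 2)*(k - 3)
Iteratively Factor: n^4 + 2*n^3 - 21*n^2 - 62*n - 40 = (n + 4)*(n^3 - 2*n^2 - 13*n - 10) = (n - 5)*(n + 4)*(n^2 + 3*n + 2) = (n - 5)*(n + 2)*(n + 4)*(n + 1)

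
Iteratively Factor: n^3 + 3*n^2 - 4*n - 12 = (n + 2)*(n^2 + n - 6) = (n + 2)*(n + 3)*(n - 2)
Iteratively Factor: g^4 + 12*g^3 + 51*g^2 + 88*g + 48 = (g + 4)*(g^3 + 8*g^2 + 19*g + 12) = (g + 3)*(g + 4)*(g^2 + 5*g + 4) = (g + 3)*(g + 4)^2*(g + 1)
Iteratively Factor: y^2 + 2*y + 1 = (y + 1)*(y + 1)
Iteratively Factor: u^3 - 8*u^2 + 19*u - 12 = (u - 4)*(u^2 - 4*u + 3) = (u - 4)*(u - 3)*(u - 1)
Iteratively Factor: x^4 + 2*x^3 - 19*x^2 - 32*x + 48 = (x + 3)*(x^3 - x^2 - 16*x + 16) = (x - 4)*(x + 3)*(x^2 + 3*x - 4) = (x - 4)*(x - 1)*(x + 3)*(x + 4)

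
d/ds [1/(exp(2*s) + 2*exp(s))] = -(2*exp(s) + 2)*exp(-s)/(exp(s) + 2)^2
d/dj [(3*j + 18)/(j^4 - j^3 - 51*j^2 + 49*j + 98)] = 3*(j^4 - j^3 - 51*j^2 + 49*j - (j + 6)*(4*j^3 - 3*j^2 - 102*j + 49) + 98)/(j^4 - j^3 - 51*j^2 + 49*j + 98)^2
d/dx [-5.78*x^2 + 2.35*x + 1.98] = 2.35 - 11.56*x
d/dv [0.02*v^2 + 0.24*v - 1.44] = 0.04*v + 0.24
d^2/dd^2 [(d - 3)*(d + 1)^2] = 6*d - 2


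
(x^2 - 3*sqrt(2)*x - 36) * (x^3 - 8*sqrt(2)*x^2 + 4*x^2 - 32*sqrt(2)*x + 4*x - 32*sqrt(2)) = x^5 - 11*sqrt(2)*x^4 + 4*x^4 - 44*sqrt(2)*x^3 + 16*x^3 + 48*x^2 + 244*sqrt(2)*x^2 + 48*x + 1152*sqrt(2)*x + 1152*sqrt(2)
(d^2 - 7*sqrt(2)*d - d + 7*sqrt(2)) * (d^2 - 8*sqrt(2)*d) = d^4 - 15*sqrt(2)*d^3 - d^3 + 15*sqrt(2)*d^2 + 112*d^2 - 112*d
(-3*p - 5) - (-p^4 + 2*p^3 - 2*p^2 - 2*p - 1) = p^4 - 2*p^3 + 2*p^2 - p - 4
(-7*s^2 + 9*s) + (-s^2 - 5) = -8*s^2 + 9*s - 5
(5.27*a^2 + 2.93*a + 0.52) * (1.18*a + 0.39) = 6.2186*a^3 + 5.5127*a^2 + 1.7563*a + 0.2028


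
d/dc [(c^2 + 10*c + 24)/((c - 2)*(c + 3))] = 3*(-3*c^2 - 20*c - 28)/(c^4 + 2*c^3 - 11*c^2 - 12*c + 36)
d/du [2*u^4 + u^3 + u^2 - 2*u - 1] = 8*u^3 + 3*u^2 + 2*u - 2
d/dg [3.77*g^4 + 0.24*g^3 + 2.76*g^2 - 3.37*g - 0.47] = 15.08*g^3 + 0.72*g^2 + 5.52*g - 3.37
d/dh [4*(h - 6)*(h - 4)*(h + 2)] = 12*h^2 - 64*h + 16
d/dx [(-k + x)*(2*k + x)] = k + 2*x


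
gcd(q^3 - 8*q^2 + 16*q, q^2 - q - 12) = q - 4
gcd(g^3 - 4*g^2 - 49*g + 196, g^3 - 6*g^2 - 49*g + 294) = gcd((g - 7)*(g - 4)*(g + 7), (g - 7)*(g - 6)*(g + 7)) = g^2 - 49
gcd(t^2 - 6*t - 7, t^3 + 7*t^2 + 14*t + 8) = t + 1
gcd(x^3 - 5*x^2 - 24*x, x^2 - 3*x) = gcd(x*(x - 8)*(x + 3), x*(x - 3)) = x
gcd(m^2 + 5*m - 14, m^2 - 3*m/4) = 1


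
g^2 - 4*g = g*(g - 4)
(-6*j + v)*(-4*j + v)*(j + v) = 24*j^3 + 14*j^2*v - 9*j*v^2 + v^3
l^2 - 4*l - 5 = (l - 5)*(l + 1)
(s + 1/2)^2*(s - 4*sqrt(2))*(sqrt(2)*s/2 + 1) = sqrt(2)*s^4/2 - 3*s^3 + sqrt(2)*s^3/2 - 31*sqrt(2)*s^2/8 - 3*s^2 - 4*sqrt(2)*s - 3*s/4 - sqrt(2)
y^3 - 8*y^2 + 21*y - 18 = (y - 3)^2*(y - 2)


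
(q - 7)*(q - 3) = q^2 - 10*q + 21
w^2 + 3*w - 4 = (w - 1)*(w + 4)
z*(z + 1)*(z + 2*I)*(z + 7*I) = z^4 + z^3 + 9*I*z^3 - 14*z^2 + 9*I*z^2 - 14*z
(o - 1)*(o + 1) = o^2 - 1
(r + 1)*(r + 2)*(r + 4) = r^3 + 7*r^2 + 14*r + 8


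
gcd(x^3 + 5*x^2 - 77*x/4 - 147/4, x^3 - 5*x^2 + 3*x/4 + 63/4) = x^2 - 2*x - 21/4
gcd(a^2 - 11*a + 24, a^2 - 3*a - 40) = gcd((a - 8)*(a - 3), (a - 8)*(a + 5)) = a - 8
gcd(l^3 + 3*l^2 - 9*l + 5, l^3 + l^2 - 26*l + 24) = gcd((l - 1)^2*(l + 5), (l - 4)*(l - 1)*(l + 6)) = l - 1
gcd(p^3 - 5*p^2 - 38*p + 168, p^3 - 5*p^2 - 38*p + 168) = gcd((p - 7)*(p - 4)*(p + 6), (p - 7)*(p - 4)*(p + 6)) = p^3 - 5*p^2 - 38*p + 168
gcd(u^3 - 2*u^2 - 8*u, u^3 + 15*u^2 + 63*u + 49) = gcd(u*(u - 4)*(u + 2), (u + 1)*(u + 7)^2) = 1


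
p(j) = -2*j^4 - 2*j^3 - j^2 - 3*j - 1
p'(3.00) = -279.00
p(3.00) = -235.00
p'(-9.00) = 5361.00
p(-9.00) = -11719.00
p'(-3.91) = 391.30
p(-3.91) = -352.46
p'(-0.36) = -2.68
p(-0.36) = 0.01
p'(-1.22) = 5.04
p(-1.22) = 0.37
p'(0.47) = -6.10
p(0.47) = -2.94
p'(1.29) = -32.74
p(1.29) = -16.37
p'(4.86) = -1072.77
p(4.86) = -1384.55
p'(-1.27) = 6.25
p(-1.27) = 0.09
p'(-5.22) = 981.84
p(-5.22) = -1213.07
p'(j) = -8*j^3 - 6*j^2 - 2*j - 3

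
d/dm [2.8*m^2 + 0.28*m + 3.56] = 5.6*m + 0.28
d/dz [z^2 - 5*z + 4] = 2*z - 5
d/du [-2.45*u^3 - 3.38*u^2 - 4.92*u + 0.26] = -7.35*u^2 - 6.76*u - 4.92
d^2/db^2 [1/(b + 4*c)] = 2/(b + 4*c)^3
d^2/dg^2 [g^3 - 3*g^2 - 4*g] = 6*g - 6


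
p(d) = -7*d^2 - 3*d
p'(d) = -14*d - 3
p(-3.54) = -77.10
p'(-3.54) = 46.56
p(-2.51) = -36.57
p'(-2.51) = 32.14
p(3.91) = -118.75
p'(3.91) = -57.74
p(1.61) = -22.97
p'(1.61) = -25.54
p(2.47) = -50.12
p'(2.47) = -37.58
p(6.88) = -351.98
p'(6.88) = -99.32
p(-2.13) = -25.37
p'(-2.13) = 26.82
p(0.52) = -3.45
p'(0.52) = -10.28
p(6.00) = -270.00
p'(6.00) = -87.00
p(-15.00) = -1530.00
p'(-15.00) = 207.00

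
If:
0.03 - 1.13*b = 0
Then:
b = 0.03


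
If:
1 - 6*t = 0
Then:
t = 1/6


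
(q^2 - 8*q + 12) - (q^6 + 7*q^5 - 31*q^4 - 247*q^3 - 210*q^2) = -q^6 - 7*q^5 + 31*q^4 + 247*q^3 + 211*q^2 - 8*q + 12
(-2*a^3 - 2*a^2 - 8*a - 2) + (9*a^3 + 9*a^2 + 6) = 7*a^3 + 7*a^2 - 8*a + 4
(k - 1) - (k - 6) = 5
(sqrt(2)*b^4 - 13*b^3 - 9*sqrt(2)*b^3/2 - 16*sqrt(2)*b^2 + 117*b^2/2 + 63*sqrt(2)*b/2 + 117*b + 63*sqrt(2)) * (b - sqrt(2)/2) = sqrt(2)*b^5 - 14*b^4 - 9*sqrt(2)*b^4/2 - 19*sqrt(2)*b^3/2 + 63*b^3 + 9*sqrt(2)*b^2/4 + 133*b^2 - 63*b/2 + 9*sqrt(2)*b/2 - 63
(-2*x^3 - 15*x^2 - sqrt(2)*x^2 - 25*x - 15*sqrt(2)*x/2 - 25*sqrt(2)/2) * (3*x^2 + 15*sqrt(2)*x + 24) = -6*x^5 - 33*sqrt(2)*x^4 - 45*x^4 - 495*sqrt(2)*x^3/2 - 153*x^3 - 873*sqrt(2)*x^2/2 - 585*x^2 - 975*x - 180*sqrt(2)*x - 300*sqrt(2)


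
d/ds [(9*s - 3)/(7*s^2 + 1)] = 3*(-21*s^2 + 14*s + 3)/(49*s^4 + 14*s^2 + 1)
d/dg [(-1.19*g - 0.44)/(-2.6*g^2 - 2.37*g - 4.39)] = (-3.094*g^2 - 2.288*g + 4.1813)/(6.76*g^4 + 12.324*g^3 + 28.4449*g^2 + 20.8086*g + 19.2721)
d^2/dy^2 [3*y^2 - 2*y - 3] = 6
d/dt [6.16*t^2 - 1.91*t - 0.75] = 12.32*t - 1.91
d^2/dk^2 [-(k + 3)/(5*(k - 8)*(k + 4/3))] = 6*(-9*k^3 - 81*k^2 + 252*k - 848)/(5*(27*k^6 - 540*k^5 + 2736*k^4 + 3520*k^3 - 29184*k^2 - 61440*k - 32768))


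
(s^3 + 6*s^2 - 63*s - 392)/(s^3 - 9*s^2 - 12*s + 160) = (s^2 + 14*s + 49)/(s^2 - s - 20)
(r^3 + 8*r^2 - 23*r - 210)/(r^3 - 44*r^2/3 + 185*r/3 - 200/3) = 3*(r^2 + 13*r + 42)/(3*r^2 - 29*r + 40)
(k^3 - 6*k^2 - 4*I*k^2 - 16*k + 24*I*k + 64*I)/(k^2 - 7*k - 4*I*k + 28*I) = (k^2 - 6*k - 16)/(k - 7)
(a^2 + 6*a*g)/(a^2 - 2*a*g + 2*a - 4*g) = a*(a + 6*g)/(a^2 - 2*a*g + 2*a - 4*g)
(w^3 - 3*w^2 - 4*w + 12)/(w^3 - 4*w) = (w - 3)/w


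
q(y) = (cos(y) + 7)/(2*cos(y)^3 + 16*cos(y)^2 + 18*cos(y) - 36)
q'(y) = (cos(y) + 7)*(6*sin(y)*cos(y)^2 + 32*sin(y)*cos(y) + 18*sin(y))/(2*cos(y)^3 + 16*cos(y)^2 + 18*cos(y) - 36)^2 - sin(y)/(2*cos(y)^3 + 16*cos(y)^2 + 18*cos(y) - 36) = (227*cos(y) + 29*cos(2*y) + cos(3*y) + 191)*sin(y)/(4*(cos(y)^3 + 8*cos(y)^2 + 9*cos(y) - 18)^2)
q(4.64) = -0.19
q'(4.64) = -0.11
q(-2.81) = -0.15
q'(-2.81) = 0.00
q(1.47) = -0.21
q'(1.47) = 0.16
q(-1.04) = -0.33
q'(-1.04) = -0.49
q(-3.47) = -0.15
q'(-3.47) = -0.00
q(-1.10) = -0.31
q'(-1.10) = -0.41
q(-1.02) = -0.34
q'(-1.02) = -0.52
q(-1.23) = -0.26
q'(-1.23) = -0.29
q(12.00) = -0.95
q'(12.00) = -3.14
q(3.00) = -0.15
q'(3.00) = 0.00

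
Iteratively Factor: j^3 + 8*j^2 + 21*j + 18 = (j + 2)*(j^2 + 6*j + 9) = (j + 2)*(j + 3)*(j + 3)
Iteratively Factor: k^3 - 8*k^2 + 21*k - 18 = (k - 3)*(k^2 - 5*k + 6) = (k - 3)^2*(k - 2)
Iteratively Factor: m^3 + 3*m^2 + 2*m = (m + 2)*(m^2 + m) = (m + 1)*(m + 2)*(m)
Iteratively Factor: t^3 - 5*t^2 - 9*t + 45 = (t - 5)*(t^2 - 9) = (t - 5)*(t + 3)*(t - 3)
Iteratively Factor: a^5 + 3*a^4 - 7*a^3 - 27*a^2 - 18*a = (a - 3)*(a^4 + 6*a^3 + 11*a^2 + 6*a) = a*(a - 3)*(a^3 + 6*a^2 + 11*a + 6) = a*(a - 3)*(a + 2)*(a^2 + 4*a + 3) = a*(a - 3)*(a + 2)*(a + 3)*(a + 1)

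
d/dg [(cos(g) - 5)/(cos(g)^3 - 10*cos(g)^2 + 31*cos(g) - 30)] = (2*cos(g) - 5)*sin(g)/((cos(g) - 3)^2*(cos(g) - 2)^2)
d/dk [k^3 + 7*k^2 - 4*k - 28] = 3*k^2 + 14*k - 4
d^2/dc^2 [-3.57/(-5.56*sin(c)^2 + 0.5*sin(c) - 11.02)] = (-441.446208*sin(c)^4 + 29.7738*sin(c)^3 + 1536.229548*sin(c)^2 - 79.2183*sin(c) - 435.691368)/(5.56*sin(c)^2 - 0.5*sin(c) + 11.02)^3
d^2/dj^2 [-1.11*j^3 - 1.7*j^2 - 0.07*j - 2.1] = -6.66*j - 3.4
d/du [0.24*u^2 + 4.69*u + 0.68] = 0.48*u + 4.69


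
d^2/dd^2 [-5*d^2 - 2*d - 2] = -10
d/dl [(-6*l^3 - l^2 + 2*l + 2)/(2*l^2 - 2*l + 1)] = 2*(-6*l^4 + 12*l^3 - 10*l^2 - 5*l + 3)/(4*l^4 - 8*l^3 + 8*l^2 - 4*l + 1)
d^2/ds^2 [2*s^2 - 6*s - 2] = 4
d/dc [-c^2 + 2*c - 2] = 2 - 2*c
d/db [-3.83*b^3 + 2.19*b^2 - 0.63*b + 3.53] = -11.49*b^2 + 4.38*b - 0.63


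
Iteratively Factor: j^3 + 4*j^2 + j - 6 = (j - 1)*(j^2 + 5*j + 6) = (j - 1)*(j + 3)*(j + 2)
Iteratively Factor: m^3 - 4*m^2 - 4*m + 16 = (m + 2)*(m^2 - 6*m + 8) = (m - 2)*(m + 2)*(m - 4)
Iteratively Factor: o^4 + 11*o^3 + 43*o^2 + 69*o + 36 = (o + 3)*(o^3 + 8*o^2 + 19*o + 12) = (o + 3)^2*(o^2 + 5*o + 4) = (o + 3)^2*(o + 4)*(o + 1)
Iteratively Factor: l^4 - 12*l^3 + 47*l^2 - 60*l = (l - 3)*(l^3 - 9*l^2 + 20*l) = (l - 4)*(l - 3)*(l^2 - 5*l) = l*(l - 4)*(l - 3)*(l - 5)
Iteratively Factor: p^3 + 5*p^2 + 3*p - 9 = (p + 3)*(p^2 + 2*p - 3) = (p - 1)*(p + 3)*(p + 3)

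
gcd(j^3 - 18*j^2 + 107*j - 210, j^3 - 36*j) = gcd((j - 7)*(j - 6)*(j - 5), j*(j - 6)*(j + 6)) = j - 6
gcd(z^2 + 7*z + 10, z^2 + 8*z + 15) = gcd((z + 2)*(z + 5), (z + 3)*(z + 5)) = z + 5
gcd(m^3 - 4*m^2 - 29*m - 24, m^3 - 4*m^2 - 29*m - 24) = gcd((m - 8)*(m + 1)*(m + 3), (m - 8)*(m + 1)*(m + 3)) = m^3 - 4*m^2 - 29*m - 24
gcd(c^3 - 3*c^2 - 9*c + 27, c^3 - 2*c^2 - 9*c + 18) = c^2 - 9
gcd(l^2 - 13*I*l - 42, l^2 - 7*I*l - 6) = l - 6*I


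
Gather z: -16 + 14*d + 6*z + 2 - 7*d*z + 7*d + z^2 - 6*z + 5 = -7*d*z + 21*d + z^2 - 9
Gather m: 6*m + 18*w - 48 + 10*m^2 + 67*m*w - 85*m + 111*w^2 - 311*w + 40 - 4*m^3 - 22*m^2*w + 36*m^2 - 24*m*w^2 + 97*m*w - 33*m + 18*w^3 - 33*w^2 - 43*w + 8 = -4*m^3 + m^2*(46 - 22*w) + m*(-24*w^2 + 164*w - 112) + 18*w^3 + 78*w^2 - 336*w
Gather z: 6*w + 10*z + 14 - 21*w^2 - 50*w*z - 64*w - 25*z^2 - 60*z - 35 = -21*w^2 - 58*w - 25*z^2 + z*(-50*w - 50) - 21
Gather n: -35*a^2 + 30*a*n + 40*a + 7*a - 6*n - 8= -35*a^2 + 47*a + n*(30*a - 6) - 8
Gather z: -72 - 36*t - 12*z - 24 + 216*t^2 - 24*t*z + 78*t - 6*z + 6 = 216*t^2 + 42*t + z*(-24*t - 18) - 90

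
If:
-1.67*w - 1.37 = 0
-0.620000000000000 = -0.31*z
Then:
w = -0.82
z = 2.00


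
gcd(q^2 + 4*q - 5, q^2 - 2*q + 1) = q - 1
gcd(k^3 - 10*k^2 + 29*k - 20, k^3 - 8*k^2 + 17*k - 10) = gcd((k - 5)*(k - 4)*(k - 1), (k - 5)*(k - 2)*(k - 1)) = k^2 - 6*k + 5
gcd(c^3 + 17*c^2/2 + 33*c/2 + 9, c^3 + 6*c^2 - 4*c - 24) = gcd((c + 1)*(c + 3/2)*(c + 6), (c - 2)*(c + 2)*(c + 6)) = c + 6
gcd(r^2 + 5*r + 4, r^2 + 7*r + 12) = r + 4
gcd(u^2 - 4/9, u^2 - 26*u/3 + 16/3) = u - 2/3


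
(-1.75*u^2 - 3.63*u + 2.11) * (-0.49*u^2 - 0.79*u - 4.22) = 0.8575*u^4 + 3.1612*u^3 + 9.2188*u^2 + 13.6517*u - 8.9042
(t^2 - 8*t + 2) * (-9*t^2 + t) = -9*t^4 + 73*t^3 - 26*t^2 + 2*t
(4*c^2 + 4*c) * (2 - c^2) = -4*c^4 - 4*c^3 + 8*c^2 + 8*c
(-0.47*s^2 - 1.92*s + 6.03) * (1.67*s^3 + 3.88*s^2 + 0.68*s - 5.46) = -0.7849*s^5 - 5.03*s^4 + 2.3009*s^3 + 24.657*s^2 + 14.5836*s - 32.9238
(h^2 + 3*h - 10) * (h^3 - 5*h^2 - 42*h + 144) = h^5 - 2*h^4 - 67*h^3 + 68*h^2 + 852*h - 1440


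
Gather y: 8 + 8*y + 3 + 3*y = 11*y + 11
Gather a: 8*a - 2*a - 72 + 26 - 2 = 6*a - 48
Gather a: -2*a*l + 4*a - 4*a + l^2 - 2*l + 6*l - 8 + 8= -2*a*l + l^2 + 4*l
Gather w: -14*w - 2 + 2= -14*w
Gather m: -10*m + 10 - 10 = -10*m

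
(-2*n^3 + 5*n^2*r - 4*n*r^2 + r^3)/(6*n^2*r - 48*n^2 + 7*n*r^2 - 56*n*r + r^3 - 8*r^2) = (-2*n^3 + 5*n^2*r - 4*n*r^2 + r^3)/(6*n^2*r - 48*n^2 + 7*n*r^2 - 56*n*r + r^3 - 8*r^2)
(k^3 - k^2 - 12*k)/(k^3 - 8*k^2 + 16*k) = (k + 3)/(k - 4)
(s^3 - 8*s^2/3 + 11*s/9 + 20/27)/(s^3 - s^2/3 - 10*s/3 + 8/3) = (s^2 - 4*s/3 - 5/9)/(s^2 + s - 2)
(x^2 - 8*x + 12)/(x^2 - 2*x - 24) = (x - 2)/(x + 4)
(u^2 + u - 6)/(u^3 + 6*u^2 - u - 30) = 1/(u + 5)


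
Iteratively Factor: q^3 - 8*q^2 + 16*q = (q)*(q^2 - 8*q + 16) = q*(q - 4)*(q - 4)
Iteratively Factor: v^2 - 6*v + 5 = (v - 1)*(v - 5)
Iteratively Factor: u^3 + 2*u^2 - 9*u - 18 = (u + 3)*(u^2 - u - 6) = (u - 3)*(u + 3)*(u + 2)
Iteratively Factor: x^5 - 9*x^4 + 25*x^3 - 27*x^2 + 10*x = (x - 1)*(x^4 - 8*x^3 + 17*x^2 - 10*x) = (x - 1)^2*(x^3 - 7*x^2 + 10*x) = (x - 2)*(x - 1)^2*(x^2 - 5*x) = x*(x - 2)*(x - 1)^2*(x - 5)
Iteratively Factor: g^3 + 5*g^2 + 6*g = (g + 3)*(g^2 + 2*g) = (g + 2)*(g + 3)*(g)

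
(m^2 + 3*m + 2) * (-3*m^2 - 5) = -3*m^4 - 9*m^3 - 11*m^2 - 15*m - 10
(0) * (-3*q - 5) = 0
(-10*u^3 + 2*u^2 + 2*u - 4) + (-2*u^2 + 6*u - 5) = -10*u^3 + 8*u - 9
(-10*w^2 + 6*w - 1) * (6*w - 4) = -60*w^3 + 76*w^2 - 30*w + 4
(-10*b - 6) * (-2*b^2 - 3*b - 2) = 20*b^3 + 42*b^2 + 38*b + 12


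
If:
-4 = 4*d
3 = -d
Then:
No Solution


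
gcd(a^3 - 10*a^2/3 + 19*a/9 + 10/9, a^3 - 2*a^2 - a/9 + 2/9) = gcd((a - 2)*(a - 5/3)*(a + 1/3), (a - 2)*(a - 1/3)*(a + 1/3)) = a^2 - 5*a/3 - 2/3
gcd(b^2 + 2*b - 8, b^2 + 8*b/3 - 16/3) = b + 4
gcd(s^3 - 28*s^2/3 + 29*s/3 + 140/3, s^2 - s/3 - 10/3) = s + 5/3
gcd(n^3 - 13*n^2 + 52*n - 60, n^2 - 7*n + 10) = n^2 - 7*n + 10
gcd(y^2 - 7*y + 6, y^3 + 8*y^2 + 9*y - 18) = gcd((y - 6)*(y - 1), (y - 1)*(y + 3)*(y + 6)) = y - 1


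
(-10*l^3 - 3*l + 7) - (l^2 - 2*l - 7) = -10*l^3 - l^2 - l + 14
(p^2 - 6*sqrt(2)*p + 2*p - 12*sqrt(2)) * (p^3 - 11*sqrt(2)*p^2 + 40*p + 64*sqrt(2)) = p^5 - 17*sqrt(2)*p^4 + 2*p^4 - 34*sqrt(2)*p^3 + 172*p^3 - 176*sqrt(2)*p^2 + 344*p^2 - 768*p - 352*sqrt(2)*p - 1536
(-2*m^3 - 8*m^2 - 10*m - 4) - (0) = -2*m^3 - 8*m^2 - 10*m - 4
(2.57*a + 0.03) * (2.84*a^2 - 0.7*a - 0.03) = 7.2988*a^3 - 1.7138*a^2 - 0.0981*a - 0.0009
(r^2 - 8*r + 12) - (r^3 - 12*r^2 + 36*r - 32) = -r^3 + 13*r^2 - 44*r + 44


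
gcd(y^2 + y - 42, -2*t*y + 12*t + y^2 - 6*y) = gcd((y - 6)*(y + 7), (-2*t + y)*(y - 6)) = y - 6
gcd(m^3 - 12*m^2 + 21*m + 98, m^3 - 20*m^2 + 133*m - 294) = m^2 - 14*m + 49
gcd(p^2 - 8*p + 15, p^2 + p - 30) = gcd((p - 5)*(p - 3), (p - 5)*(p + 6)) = p - 5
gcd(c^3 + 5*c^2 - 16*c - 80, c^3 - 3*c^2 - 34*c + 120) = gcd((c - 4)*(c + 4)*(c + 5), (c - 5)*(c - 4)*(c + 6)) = c - 4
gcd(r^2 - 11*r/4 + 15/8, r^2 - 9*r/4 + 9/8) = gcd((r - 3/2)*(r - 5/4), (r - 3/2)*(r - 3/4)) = r - 3/2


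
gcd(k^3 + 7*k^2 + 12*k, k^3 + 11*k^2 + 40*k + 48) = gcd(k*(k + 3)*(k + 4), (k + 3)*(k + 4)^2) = k^2 + 7*k + 12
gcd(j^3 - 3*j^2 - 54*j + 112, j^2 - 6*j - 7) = 1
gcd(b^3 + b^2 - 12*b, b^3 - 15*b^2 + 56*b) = b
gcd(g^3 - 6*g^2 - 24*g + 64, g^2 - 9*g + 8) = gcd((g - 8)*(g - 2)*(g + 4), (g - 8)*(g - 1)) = g - 8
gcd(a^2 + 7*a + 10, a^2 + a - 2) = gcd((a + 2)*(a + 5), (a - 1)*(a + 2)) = a + 2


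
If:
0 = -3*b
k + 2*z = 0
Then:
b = 0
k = -2*z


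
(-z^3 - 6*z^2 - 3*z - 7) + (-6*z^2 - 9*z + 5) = -z^3 - 12*z^2 - 12*z - 2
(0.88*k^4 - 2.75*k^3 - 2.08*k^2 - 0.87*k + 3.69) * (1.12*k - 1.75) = 0.9856*k^5 - 4.62*k^4 + 2.4829*k^3 + 2.6656*k^2 + 5.6553*k - 6.4575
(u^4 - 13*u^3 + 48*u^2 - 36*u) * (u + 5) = u^5 - 8*u^4 - 17*u^3 + 204*u^2 - 180*u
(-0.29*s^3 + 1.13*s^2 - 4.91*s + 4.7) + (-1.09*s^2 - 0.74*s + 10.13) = -0.29*s^3 + 0.0399999999999998*s^2 - 5.65*s + 14.83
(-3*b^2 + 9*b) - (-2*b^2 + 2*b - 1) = -b^2 + 7*b + 1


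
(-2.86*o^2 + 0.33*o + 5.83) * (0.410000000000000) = -1.1726*o^2 + 0.1353*o + 2.3903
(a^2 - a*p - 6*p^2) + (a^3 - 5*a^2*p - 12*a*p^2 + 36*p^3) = a^3 - 5*a^2*p + a^2 - 12*a*p^2 - a*p + 36*p^3 - 6*p^2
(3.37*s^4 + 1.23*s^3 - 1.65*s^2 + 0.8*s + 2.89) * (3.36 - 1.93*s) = -6.5041*s^5 + 8.9493*s^4 + 7.3173*s^3 - 7.088*s^2 - 2.8897*s + 9.7104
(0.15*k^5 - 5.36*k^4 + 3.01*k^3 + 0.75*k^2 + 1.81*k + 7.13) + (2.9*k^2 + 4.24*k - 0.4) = 0.15*k^5 - 5.36*k^4 + 3.01*k^3 + 3.65*k^2 + 6.05*k + 6.73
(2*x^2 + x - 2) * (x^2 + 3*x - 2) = 2*x^4 + 7*x^3 - 3*x^2 - 8*x + 4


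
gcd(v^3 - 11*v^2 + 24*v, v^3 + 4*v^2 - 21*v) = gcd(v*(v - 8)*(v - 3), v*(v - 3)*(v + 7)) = v^2 - 3*v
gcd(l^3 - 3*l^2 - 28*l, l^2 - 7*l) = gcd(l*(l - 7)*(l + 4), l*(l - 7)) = l^2 - 7*l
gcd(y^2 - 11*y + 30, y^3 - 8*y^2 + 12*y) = y - 6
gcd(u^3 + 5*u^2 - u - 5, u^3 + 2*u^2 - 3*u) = u - 1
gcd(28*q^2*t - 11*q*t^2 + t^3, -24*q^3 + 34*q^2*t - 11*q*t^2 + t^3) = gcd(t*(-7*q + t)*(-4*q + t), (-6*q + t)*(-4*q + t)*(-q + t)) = 4*q - t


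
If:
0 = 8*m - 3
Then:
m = 3/8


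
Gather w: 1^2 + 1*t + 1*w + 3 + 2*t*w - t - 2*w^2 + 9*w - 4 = -2*w^2 + w*(2*t + 10)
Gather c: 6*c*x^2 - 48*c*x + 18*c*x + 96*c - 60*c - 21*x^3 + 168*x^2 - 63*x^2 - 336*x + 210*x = c*(6*x^2 - 30*x + 36) - 21*x^3 + 105*x^2 - 126*x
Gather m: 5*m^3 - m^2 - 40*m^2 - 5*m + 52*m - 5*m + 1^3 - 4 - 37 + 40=5*m^3 - 41*m^2 + 42*m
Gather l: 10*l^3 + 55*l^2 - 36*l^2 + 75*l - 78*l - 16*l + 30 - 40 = 10*l^3 + 19*l^2 - 19*l - 10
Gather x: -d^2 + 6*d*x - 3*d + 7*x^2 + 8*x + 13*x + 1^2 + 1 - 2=-d^2 - 3*d + 7*x^2 + x*(6*d + 21)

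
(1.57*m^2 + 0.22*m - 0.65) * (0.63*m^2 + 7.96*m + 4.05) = 0.9891*m^4 + 12.6358*m^3 + 7.7002*m^2 - 4.283*m - 2.6325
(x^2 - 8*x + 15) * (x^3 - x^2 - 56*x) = x^5 - 9*x^4 - 33*x^3 + 433*x^2 - 840*x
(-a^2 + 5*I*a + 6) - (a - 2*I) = -a^2 - a + 5*I*a + 6 + 2*I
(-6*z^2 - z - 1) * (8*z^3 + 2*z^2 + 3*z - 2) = -48*z^5 - 20*z^4 - 28*z^3 + 7*z^2 - z + 2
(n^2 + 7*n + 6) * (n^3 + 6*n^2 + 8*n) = n^5 + 13*n^4 + 56*n^3 + 92*n^2 + 48*n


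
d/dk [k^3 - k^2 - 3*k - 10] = 3*k^2 - 2*k - 3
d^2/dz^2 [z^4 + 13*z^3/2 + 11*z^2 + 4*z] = 12*z^2 + 39*z + 22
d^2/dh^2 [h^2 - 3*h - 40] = 2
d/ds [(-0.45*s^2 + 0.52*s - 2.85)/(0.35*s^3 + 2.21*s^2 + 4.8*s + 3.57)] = (0.1575*s^4 - 0.364*s^3 - 0.3167*s^2 + 9.384*s + 15.5364)/(0.1225*s^6 + 1.547*s^5 + 8.2441*s^4 + 23.715*s^3 + 38.8194*s^2 + 34.272*s + 12.7449)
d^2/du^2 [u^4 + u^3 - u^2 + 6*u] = 12*u^2 + 6*u - 2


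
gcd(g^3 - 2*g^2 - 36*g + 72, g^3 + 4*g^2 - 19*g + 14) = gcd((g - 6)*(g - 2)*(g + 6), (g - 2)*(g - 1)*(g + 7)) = g - 2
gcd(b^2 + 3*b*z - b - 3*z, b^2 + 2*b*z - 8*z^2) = 1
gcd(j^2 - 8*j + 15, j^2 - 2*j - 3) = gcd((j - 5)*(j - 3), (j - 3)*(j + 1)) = j - 3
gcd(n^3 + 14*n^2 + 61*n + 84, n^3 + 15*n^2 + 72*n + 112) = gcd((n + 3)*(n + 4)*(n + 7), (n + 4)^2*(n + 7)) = n^2 + 11*n + 28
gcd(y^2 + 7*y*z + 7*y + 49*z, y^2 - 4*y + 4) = 1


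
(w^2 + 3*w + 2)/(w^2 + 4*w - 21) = (w^2 + 3*w + 2)/(w^2 + 4*w - 21)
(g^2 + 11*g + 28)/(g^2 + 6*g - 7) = (g + 4)/(g - 1)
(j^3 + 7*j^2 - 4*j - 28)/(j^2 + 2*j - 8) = (j^2 + 9*j + 14)/(j + 4)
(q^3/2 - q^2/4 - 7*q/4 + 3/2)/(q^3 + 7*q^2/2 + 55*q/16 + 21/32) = 8*(2*q^3 - q^2 - 7*q + 6)/(32*q^3 + 112*q^2 + 110*q + 21)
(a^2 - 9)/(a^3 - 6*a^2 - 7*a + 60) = (a - 3)/(a^2 - 9*a + 20)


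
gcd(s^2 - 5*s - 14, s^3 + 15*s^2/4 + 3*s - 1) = s + 2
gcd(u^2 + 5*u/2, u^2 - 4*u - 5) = 1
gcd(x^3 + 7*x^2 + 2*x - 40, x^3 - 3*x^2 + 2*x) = x - 2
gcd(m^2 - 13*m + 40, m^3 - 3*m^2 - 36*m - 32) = m - 8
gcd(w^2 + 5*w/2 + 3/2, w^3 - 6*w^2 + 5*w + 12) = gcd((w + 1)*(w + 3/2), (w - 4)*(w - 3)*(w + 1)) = w + 1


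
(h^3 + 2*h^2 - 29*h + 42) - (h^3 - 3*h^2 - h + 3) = 5*h^2 - 28*h + 39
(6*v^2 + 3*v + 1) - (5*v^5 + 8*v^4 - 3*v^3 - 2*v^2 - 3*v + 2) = -5*v^5 - 8*v^4 + 3*v^3 + 8*v^2 + 6*v - 1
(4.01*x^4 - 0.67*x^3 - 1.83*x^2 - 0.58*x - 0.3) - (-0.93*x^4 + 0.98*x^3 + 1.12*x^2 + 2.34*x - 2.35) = 4.94*x^4 - 1.65*x^3 - 2.95*x^2 - 2.92*x + 2.05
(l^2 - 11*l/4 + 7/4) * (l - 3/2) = l^3 - 17*l^2/4 + 47*l/8 - 21/8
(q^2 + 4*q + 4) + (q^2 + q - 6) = 2*q^2 + 5*q - 2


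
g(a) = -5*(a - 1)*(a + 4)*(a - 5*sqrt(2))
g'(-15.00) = -3859.59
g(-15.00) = 19422.54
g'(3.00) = 113.20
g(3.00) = 284.97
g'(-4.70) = -396.62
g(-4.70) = 234.83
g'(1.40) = 153.66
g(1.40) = 61.25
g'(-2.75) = -99.33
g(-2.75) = -230.18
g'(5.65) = -122.76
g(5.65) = 318.83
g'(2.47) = 135.11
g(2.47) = 218.80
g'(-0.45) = 104.71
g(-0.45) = -193.57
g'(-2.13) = -28.70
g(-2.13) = -269.27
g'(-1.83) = 1.33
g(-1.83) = -273.31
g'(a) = -5*(a - 1)*(a + 4) - 5*(a - 1)*(a - 5*sqrt(2)) - 5*(a + 4)*(a - 5*sqrt(2)) = -15*a^2 - 30*a + 50*sqrt(2)*a + 20 + 75*sqrt(2)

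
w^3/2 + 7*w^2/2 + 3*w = w*(w/2 + 1/2)*(w + 6)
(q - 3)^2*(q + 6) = q^3 - 27*q + 54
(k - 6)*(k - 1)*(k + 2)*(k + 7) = k^4 + 2*k^3 - 43*k^2 - 44*k + 84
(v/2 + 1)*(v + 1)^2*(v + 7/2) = v^4/2 + 15*v^3/4 + 19*v^2/2 + 39*v/4 + 7/2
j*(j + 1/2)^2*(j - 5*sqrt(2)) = j^4 - 5*sqrt(2)*j^3 + j^3 - 5*sqrt(2)*j^2 + j^2/4 - 5*sqrt(2)*j/4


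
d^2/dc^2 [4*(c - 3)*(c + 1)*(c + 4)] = 24*c + 16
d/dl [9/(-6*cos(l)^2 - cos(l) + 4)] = -9*(12*cos(l) + 1)*sin(l)/(6*cos(l)^2 + cos(l) - 4)^2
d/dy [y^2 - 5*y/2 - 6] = 2*y - 5/2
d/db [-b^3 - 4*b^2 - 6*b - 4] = -3*b^2 - 8*b - 6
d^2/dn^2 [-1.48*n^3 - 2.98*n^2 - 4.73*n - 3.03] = -8.88*n - 5.96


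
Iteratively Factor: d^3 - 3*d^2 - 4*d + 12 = (d - 2)*(d^2 - d - 6) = (d - 3)*(d - 2)*(d + 2)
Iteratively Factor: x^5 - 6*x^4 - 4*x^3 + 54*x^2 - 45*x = (x - 3)*(x^4 - 3*x^3 - 13*x^2 + 15*x) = x*(x - 3)*(x^3 - 3*x^2 - 13*x + 15) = x*(x - 3)*(x - 1)*(x^2 - 2*x - 15) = x*(x - 5)*(x - 3)*(x - 1)*(x + 3)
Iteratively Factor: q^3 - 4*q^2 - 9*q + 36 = (q - 4)*(q^2 - 9) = (q - 4)*(q - 3)*(q + 3)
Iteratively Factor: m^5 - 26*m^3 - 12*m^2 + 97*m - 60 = (m - 1)*(m^4 + m^3 - 25*m^2 - 37*m + 60) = (m - 1)*(m + 4)*(m^3 - 3*m^2 - 13*m + 15) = (m - 5)*(m - 1)*(m + 4)*(m^2 + 2*m - 3) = (m - 5)*(m - 1)*(m + 3)*(m + 4)*(m - 1)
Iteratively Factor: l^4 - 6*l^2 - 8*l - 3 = (l + 1)*(l^3 - l^2 - 5*l - 3) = (l + 1)^2*(l^2 - 2*l - 3) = (l - 3)*(l + 1)^2*(l + 1)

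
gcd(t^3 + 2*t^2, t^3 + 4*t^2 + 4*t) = t^2 + 2*t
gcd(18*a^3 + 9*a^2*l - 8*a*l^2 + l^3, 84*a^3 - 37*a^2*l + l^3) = 3*a - l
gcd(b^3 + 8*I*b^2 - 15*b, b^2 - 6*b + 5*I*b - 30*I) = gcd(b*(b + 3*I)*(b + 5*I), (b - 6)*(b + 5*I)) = b + 5*I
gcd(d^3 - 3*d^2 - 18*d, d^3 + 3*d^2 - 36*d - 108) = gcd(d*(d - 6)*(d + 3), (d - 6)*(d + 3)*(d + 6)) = d^2 - 3*d - 18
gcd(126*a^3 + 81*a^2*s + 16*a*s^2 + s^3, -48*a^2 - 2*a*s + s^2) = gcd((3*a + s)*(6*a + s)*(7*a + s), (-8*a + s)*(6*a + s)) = 6*a + s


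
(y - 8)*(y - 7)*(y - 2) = y^3 - 17*y^2 + 86*y - 112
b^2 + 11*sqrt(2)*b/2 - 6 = (b - sqrt(2)/2)*(b + 6*sqrt(2))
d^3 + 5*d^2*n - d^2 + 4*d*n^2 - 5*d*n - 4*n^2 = (d - 1)*(d + n)*(d + 4*n)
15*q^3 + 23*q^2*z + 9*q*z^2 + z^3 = (q + z)*(3*q + z)*(5*q + z)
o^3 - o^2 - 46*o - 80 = (o - 8)*(o + 2)*(o + 5)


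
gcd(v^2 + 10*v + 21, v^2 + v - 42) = v + 7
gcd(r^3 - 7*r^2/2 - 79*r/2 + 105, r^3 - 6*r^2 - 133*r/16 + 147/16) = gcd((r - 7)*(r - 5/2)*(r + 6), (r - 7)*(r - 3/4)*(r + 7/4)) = r - 7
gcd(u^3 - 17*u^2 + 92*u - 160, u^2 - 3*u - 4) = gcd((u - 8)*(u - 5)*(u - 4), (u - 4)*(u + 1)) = u - 4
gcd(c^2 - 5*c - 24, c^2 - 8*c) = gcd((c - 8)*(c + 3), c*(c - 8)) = c - 8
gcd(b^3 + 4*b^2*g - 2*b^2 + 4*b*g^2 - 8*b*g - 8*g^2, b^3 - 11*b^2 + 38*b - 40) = b - 2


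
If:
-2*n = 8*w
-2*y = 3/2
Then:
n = -4*w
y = -3/4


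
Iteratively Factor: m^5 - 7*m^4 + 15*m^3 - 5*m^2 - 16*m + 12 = (m - 3)*(m^4 - 4*m^3 + 3*m^2 + 4*m - 4) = (m - 3)*(m - 2)*(m^3 - 2*m^2 - m + 2) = (m - 3)*(m - 2)^2*(m^2 - 1) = (m - 3)*(m - 2)^2*(m - 1)*(m + 1)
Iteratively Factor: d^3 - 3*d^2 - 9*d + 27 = (d - 3)*(d^2 - 9) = (d - 3)*(d + 3)*(d - 3)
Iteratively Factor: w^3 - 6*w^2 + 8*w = (w)*(w^2 - 6*w + 8) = w*(w - 2)*(w - 4)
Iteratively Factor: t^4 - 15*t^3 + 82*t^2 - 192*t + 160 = (t - 5)*(t^3 - 10*t^2 + 32*t - 32) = (t - 5)*(t - 4)*(t^2 - 6*t + 8) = (t - 5)*(t - 4)*(t - 2)*(t - 4)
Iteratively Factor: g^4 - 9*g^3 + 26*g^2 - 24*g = (g - 3)*(g^3 - 6*g^2 + 8*g) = (g - 4)*(g - 3)*(g^2 - 2*g) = g*(g - 4)*(g - 3)*(g - 2)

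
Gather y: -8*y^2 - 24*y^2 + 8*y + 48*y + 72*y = -32*y^2 + 128*y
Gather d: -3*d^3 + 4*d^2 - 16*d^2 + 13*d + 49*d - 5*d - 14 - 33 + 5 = -3*d^3 - 12*d^2 + 57*d - 42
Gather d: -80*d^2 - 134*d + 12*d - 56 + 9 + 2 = -80*d^2 - 122*d - 45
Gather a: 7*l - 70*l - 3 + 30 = 27 - 63*l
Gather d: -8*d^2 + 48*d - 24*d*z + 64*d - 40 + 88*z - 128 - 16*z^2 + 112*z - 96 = -8*d^2 + d*(112 - 24*z) - 16*z^2 + 200*z - 264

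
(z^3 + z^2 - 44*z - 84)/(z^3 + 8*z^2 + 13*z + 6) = (z^2 - 5*z - 14)/(z^2 + 2*z + 1)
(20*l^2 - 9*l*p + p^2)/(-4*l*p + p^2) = (-5*l + p)/p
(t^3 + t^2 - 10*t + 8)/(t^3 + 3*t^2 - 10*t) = (t^2 + 3*t - 4)/(t*(t + 5))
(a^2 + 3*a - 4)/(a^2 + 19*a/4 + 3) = 4*(a - 1)/(4*a + 3)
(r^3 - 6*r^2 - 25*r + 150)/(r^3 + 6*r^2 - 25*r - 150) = (r - 6)/(r + 6)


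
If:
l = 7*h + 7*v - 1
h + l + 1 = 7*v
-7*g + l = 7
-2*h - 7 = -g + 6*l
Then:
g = -49/41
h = 0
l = -56/41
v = -15/287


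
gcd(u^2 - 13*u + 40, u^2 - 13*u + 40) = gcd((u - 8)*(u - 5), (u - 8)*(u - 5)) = u^2 - 13*u + 40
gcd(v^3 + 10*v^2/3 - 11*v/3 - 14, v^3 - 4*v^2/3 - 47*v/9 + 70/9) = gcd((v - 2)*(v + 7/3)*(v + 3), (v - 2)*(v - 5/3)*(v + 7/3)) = v^2 + v/3 - 14/3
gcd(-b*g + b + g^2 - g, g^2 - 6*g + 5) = g - 1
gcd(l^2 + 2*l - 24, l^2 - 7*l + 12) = l - 4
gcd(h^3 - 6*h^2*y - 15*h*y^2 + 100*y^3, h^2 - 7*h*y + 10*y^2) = -h + 5*y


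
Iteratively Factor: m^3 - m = (m)*(m^2 - 1) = m*(m + 1)*(m - 1)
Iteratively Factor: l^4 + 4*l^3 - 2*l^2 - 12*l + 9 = (l + 3)*(l^3 + l^2 - 5*l + 3) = (l + 3)^2*(l^2 - 2*l + 1) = (l - 1)*(l + 3)^2*(l - 1)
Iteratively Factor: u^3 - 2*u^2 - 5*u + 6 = (u - 3)*(u^2 + u - 2) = (u - 3)*(u - 1)*(u + 2)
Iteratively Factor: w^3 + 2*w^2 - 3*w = (w)*(w^2 + 2*w - 3) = w*(w + 3)*(w - 1)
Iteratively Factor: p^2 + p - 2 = (p - 1)*(p + 2)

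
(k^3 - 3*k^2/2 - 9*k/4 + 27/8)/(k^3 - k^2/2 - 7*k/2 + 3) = (k^2 - 9/4)/(k^2 + k - 2)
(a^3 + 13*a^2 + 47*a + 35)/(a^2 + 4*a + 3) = (a^2 + 12*a + 35)/(a + 3)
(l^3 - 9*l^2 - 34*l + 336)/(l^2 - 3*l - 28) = (l^2 - 2*l - 48)/(l + 4)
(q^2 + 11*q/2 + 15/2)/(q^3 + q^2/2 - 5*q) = (q + 3)/(q*(q - 2))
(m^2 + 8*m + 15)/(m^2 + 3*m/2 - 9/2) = 2*(m + 5)/(2*m - 3)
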